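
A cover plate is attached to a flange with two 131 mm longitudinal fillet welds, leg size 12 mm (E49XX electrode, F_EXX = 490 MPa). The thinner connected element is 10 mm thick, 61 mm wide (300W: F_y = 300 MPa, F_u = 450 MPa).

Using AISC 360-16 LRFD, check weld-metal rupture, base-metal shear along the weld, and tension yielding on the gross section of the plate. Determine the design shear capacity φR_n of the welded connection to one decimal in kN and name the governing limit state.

164.7 kN (gross-section yield governs)

Weld metal: throat = 0.707×12 = 8.484 mm, L = 2×131 = 262 mm. φR_n = 0.75 × 0.6 × 490 × 8.484 × 262 = 490.1 kN.
Base metal shear (10 mm plate): yield φR_n = 1.0×0.6×300×10×262 = 471.6 kN; rupture φR_n = 0.75×0.6×450×10×262 = 530.6 kN; take 471.6 kN (yield).
Tension yield (gross): A_g = 61×10 = 610 mm². φR_n = 0.90 × 300 × 610 = 164.7 kN.
Governing: min(490.1, 471.6, 164.7) = 164.7 kN → gross-section yield.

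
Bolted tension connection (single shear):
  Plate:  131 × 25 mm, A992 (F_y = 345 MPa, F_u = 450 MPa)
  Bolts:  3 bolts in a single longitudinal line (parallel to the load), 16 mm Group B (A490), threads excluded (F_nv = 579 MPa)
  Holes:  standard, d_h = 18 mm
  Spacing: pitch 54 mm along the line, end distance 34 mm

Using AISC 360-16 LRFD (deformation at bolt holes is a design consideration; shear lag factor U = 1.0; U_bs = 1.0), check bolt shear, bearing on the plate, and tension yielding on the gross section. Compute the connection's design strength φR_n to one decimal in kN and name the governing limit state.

Bolt shear: A_b = π(16)²/4 = 201.06 mm². φR_n = 0.75 × 579 × 201.06 × 3 × 1 = 261.9 kN.
Bearing (25 mm plate, F_u = 450 MPa): end bolts L_c = 34 − 18/2 = 25, R_n = min(1.2×25×25×450, 2.4×16×25×450) = 337.5 kN/bolt; interior L_c = 54 − 18 = 36, R_n = 432 kN/bolt. φR_n = 0.75 × (1×337.5 + 2×432) = 901.1 kN.
Tension yield (gross): A_g = 131×25 = 3275 mm². φR_n = 0.90 × 345 × 3275 = 1016.9 kN.
Governing: min(261.9, 901.1, 1016.9) = 261.9 kN → bolt shear.

261.9 kN (bolt shear governs)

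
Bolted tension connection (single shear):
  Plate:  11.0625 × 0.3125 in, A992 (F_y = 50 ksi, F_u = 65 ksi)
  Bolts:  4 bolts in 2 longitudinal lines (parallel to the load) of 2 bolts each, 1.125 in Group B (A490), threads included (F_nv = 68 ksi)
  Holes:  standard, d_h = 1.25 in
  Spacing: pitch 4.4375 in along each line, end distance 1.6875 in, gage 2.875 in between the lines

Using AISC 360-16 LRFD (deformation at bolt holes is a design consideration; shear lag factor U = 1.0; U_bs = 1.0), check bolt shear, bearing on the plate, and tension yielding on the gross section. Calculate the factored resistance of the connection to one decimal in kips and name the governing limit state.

121.1 kips (bearing governs)

Bolt shear: A_b = π(1.125)²/4 = 0.99402 in². φR_n = 0.75 × 68 × 0.99402 × 4 × 1 = 202.8 kips.
Bearing (0.3125 in plate, F_u = 65 ksi): end bolts L_c = 1.6875 − 1.25/2 = 1.0625, R_n = min(1.2×1.0625×0.3125×65, 2.4×1.125×0.3125×65) = 25.898 kips/bolt; interior L_c = 4.4375 − 1.25 = 3.1875, R_n = 54.844 kips/bolt. φR_n = 0.75 × (2×25.898 + 2×54.844) = 121.1 kips.
Tension yield (gross): A_g = 11.0625×0.3125 = 3.457 in². φR_n = 0.90 × 50 × 3.457 = 155.6 kips.
Governing: min(202.8, 121.1, 155.6) = 121.1 kips → bearing.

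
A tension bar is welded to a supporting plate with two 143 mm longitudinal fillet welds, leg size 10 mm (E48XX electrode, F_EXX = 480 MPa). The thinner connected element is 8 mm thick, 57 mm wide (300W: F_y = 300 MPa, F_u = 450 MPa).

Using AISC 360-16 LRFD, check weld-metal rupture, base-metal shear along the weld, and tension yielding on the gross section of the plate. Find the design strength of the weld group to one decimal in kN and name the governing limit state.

Weld metal: throat = 0.707×10 = 7.07 mm, L = 2×143 = 286 mm. φR_n = 0.75 × 0.6 × 480 × 7.07 × 286 = 436.8 kN.
Base metal shear (8 mm plate): yield φR_n = 1.0×0.6×300×8×286 = 411.8 kN; rupture φR_n = 0.75×0.6×450×8×286 = 463.3 kN; take 411.8 kN (yield).
Tension yield (gross): A_g = 57×8 = 456 mm². φR_n = 0.90 × 300 × 456 = 123.1 kN.
Governing: min(436.8, 411.8, 123.1) = 123.1 kN → gross-section yield.

123.1 kN (gross-section yield governs)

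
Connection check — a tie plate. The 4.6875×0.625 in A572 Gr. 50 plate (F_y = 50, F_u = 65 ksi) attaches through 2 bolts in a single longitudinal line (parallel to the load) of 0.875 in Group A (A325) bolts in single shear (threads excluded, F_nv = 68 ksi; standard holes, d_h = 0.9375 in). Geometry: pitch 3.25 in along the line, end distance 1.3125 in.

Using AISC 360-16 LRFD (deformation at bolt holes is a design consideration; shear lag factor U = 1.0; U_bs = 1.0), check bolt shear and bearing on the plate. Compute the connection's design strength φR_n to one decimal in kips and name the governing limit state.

61.3 kips (bolt shear governs)

Bolt shear: A_b = π(0.875)²/4 = 0.60132 in². φR_n = 0.75 × 68 × 0.60132 × 2 × 1 = 61.3 kips.
Bearing (0.625 in plate, F_u = 65 ksi): end bolts L_c = 1.3125 − 0.9375/2 = 0.84375, R_n = min(1.2×0.84375×0.625×65, 2.4×0.875×0.625×65) = 41.133 kips/bolt; interior L_c = 3.25 − 0.9375 = 2.3125, R_n = 85.313 kips/bolt. φR_n = 0.75 × (1×41.133 + 1×85.313) = 94.8 kips.
Governing: min(61.3, 94.8) = 61.3 kips → bolt shear.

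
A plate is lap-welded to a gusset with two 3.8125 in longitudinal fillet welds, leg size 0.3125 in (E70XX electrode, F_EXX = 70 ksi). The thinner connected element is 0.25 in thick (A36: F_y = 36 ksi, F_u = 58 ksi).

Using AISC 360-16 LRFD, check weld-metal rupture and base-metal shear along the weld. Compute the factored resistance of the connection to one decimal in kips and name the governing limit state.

Weld metal: throat = 0.707×0.3125 = 0.22094 in, L = 2×3.8125 = 7.625 in. φR_n = 0.75 × 0.6 × 70 × 0.22094 × 7.625 = 53.1 kips.
Base metal shear (0.25 in plate): yield φR_n = 1.0×0.6×36×0.25×7.625 = 41.2 kips; rupture φR_n = 0.75×0.6×58×0.25×7.625 = 49.8 kips; take 41.2 kips (yield).
Governing: min(53.1, 41.2) = 41.2 kips → base-metal shear.

41.2 kips (base-metal shear governs)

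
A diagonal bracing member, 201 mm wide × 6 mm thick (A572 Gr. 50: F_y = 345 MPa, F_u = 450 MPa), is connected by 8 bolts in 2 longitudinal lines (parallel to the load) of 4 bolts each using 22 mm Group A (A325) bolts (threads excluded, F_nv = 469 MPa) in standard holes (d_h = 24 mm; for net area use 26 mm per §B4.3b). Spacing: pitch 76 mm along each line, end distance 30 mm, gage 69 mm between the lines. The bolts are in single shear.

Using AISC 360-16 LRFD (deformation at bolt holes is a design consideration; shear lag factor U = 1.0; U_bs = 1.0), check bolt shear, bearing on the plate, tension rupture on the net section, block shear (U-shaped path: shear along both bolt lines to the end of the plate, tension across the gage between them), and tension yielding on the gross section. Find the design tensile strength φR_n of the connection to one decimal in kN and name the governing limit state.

Bolt shear: A_b = π(22)²/4 = 380.13 mm². φR_n = 0.75 × 469 × 380.13 × 8 × 1 = 1069.7 kN.
Bearing (6 mm plate, F_u = 450 MPa): end bolts L_c = 30 − 24/2 = 18, R_n = min(1.2×18×6×450, 2.4×22×6×450) = 58.32 kN/bolt; interior L_c = 76 − 24 = 52, R_n = 142.56 kN/bolt. φR_n = 0.75 × (2×58.32 + 6×142.56) = 729.0 kN.
Tension rupture (net): A_n = (201 − 2×26)×6 = 894 mm² (U = 1.0, A_e = A_n). φR_n = 0.75 × 450 × 894 = 301.7 kN.
Block shear: shear path 2×[30+3×76] = 2×258 mm, A_gv = 3096, A_nv = 2×(258 − 3.5×26)×6 = 2004 mm²; tension across gage: (69 − 1×26)×6 = 258 mm². R_n = min(0.6×450×2004, 0.6×345×3096) + 1.0×450×258 = min(541.08, 640.87) + 116.1 = 657.18 kN. φR_n = 0.75 × 657.18 = 492.9 kN.
Tension yield (gross): A_g = 201×6 = 1206 mm². φR_n = 0.90 × 345 × 1206 = 374.5 kN.
Governing: min(1069.7, 729.0, 301.7, 492.9, 374.5) = 301.7 kN → net-section rupture.

301.7 kN (net-section rupture governs)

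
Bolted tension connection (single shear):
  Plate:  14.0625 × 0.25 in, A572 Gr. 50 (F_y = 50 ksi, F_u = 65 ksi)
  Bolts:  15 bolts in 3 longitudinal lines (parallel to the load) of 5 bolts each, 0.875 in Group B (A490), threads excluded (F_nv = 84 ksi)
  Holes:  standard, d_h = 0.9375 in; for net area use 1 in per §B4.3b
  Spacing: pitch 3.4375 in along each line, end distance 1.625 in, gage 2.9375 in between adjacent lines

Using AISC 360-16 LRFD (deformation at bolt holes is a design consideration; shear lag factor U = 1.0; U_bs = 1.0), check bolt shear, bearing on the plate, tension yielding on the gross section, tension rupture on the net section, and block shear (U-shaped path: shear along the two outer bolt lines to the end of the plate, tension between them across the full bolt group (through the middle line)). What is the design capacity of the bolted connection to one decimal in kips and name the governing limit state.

Bolt shear: A_b = π(0.875)²/4 = 0.60132 in². φR_n = 0.75 × 84 × 0.60132 × 15 × 1 = 568.2 kips.
Bearing (0.25 in plate, F_u = 65 ksi): end bolts L_c = 1.625 − 0.9375/2 = 1.15625, R_n = min(1.2×1.15625×0.25×65, 2.4×0.875×0.25×65) = 22.547 kips/bolt; interior L_c = 3.4375 − 0.9375 = 2.5, R_n = 34.125 kips/bolt. φR_n = 0.75 × (3×22.547 + 12×34.125) = 357.9 kips.
Tension yield (gross): A_g = 14.0625×0.25 = 3.5156 in². φR_n = 0.90 × 50 × 3.5156 = 158.2 kips.
Tension rupture (net): A_n = (14.0625 − 3×1)×0.25 = 2.7656 in² (U = 1.0, A_e = A_n). φR_n = 0.75 × 65 × 2.7656 = 134.8 kips.
Block shear: shear path 2×[1.625+4×3.4375] = 2×15.375 in, A_gv = 7.6875, A_nv = 2×(15.375 − 4.5×1)×0.25 = 5.4375 in²; tension across gage: (5.875 − 2×1)×0.25 = 0.96875 in². R_n = min(0.6×65×5.4375, 0.6×50×7.6875) + 1.0×65×0.96875 = min(212.06, 230.63) + 62.969 = 275.03 kips. φR_n = 0.75 × 275.03 = 206.3 kips.
Governing: min(568.2, 357.9, 158.2, 134.8, 206.3) = 134.8 kips → net-section rupture.

134.8 kips (net-section rupture governs)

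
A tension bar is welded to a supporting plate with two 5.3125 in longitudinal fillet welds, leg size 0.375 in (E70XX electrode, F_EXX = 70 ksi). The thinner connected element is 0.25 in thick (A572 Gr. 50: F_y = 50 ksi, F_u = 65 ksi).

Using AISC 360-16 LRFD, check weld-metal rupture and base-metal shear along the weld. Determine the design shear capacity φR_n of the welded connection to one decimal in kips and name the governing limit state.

77.7 kips (base-metal shear governs)

Weld metal: throat = 0.707×0.375 = 0.26513 in, L = 2×5.3125 = 10.625 in. φR_n = 0.75 × 0.6 × 70 × 0.26513 × 10.625 = 88.7 kips.
Base metal shear (0.25 in plate): yield φR_n = 1.0×0.6×50×0.25×10.625 = 79.7 kips; rupture φR_n = 0.75×0.6×65×0.25×10.625 = 77.7 kips; take 77.7 kips (rupture).
Governing: min(88.7, 77.7) = 77.7 kips → base-metal shear.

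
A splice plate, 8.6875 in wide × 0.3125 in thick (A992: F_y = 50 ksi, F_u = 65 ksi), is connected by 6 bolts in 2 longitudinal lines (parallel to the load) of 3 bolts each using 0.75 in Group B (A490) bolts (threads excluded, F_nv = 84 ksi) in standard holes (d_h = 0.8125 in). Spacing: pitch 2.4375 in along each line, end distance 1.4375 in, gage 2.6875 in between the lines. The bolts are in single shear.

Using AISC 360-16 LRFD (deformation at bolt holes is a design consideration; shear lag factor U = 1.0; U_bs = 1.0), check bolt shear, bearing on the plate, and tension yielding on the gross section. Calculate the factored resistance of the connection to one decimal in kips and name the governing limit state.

122.2 kips (gross-section yield governs)

Bolt shear: A_b = π(0.75)²/4 = 0.44179 in². φR_n = 0.75 × 84 × 0.44179 × 6 × 1 = 167.0 kips.
Bearing (0.3125 in plate, F_u = 65 ksi): end bolts L_c = 1.4375 − 0.8125/2 = 1.03125, R_n = min(1.2×1.03125×0.3125×65, 2.4×0.75×0.3125×65) = 25.137 kips/bolt; interior L_c = 2.4375 − 0.8125 = 1.625, R_n = 36.563 kips/bolt. φR_n = 0.75 × (2×25.137 + 4×36.563) = 147.4 kips.
Tension yield (gross): A_g = 8.6875×0.3125 = 2.7148 in². φR_n = 0.90 × 50 × 2.7148 = 122.2 kips.
Governing: min(167.0, 147.4, 122.2) = 122.2 kips → gross-section yield.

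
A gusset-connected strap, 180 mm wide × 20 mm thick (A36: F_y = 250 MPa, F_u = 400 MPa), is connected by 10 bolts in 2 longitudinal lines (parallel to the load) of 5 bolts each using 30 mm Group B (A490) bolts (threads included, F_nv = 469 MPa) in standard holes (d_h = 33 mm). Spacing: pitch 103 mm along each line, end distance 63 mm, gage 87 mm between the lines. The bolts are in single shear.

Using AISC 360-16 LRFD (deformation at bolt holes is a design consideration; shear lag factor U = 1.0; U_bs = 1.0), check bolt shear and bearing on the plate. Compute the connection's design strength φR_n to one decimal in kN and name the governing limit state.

2486.4 kN (bolt shear governs)

Bolt shear: A_b = π(30)²/4 = 706.86 mm². φR_n = 0.75 × 469 × 706.86 × 10 × 1 = 2486.4 kN.
Bearing (20 mm plate, F_u = 400 MPa): end bolts L_c = 63 − 33/2 = 46.5, R_n = min(1.2×46.5×20×400, 2.4×30×20×400) = 446.4 kN/bolt; interior L_c = 103 − 33 = 70, R_n = 576 kN/bolt. φR_n = 0.75 × (2×446.4 + 8×576) = 4125.6 kN.
Governing: min(2486.4, 4125.6) = 2486.4 kN → bolt shear.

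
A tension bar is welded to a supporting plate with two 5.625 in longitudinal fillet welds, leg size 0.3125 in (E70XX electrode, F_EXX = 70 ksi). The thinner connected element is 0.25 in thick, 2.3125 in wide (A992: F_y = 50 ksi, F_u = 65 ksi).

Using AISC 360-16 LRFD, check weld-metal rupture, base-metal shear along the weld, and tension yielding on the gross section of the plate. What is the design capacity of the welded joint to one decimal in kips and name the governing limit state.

26.0 kips (gross-section yield governs)

Weld metal: throat = 0.707×0.3125 = 0.22094 in, L = 2×5.625 = 11.25 in. φR_n = 0.75 × 0.6 × 70 × 0.22094 × 11.25 = 78.3 kips.
Base metal shear (0.25 in plate): yield φR_n = 1.0×0.6×50×0.25×11.25 = 84.4 kips; rupture φR_n = 0.75×0.6×65×0.25×11.25 = 82.3 kips; take 82.3 kips (rupture).
Tension yield (gross): A_g = 2.3125×0.25 = 0.57813 in². φR_n = 0.90 × 50 × 0.57813 = 26.0 kips.
Governing: min(78.3, 82.3, 26.0) = 26.0 kips → gross-section yield.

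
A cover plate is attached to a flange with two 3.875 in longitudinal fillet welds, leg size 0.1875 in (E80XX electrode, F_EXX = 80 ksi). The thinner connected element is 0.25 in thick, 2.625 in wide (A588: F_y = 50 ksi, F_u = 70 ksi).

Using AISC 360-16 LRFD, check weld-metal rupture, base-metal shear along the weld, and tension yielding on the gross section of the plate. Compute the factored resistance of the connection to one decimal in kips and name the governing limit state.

29.5 kips (gross-section yield governs)

Weld metal: throat = 0.707×0.1875 = 0.13256 in, L = 2×3.875 = 7.75 in. φR_n = 0.75 × 0.6 × 80 × 0.13256 × 7.75 = 37.0 kips.
Base metal shear (0.25 in plate): yield φR_n = 1.0×0.6×50×0.25×7.75 = 58.1 kips; rupture φR_n = 0.75×0.6×70×0.25×7.75 = 61.0 kips; take 58.1 kips (yield).
Tension yield (gross): A_g = 2.625×0.25 = 0.65625 in². φR_n = 0.90 × 50 × 0.65625 = 29.5 kips.
Governing: min(37.0, 58.1, 29.5) = 29.5 kips → gross-section yield.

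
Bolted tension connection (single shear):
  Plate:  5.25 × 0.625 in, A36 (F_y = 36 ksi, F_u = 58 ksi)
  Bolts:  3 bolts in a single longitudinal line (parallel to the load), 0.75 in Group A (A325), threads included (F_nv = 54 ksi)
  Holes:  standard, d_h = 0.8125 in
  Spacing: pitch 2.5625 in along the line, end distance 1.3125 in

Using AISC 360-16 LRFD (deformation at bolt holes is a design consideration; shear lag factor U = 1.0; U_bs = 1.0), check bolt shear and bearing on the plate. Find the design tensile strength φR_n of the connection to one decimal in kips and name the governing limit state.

Bolt shear: A_b = π(0.75)²/4 = 0.44179 in². φR_n = 0.75 × 54 × 0.44179 × 3 × 1 = 53.7 kips.
Bearing (0.625 in plate, F_u = 58 ksi): end bolts L_c = 1.3125 − 0.8125/2 = 0.90625, R_n = min(1.2×0.90625×0.625×58, 2.4×0.75×0.625×58) = 39.422 kips/bolt; interior L_c = 2.5625 − 0.8125 = 1.75, R_n = 65.25 kips/bolt. φR_n = 0.75 × (1×39.422 + 2×65.25) = 127.4 kips.
Governing: min(53.7, 127.4) = 53.7 kips → bolt shear.

53.7 kips (bolt shear governs)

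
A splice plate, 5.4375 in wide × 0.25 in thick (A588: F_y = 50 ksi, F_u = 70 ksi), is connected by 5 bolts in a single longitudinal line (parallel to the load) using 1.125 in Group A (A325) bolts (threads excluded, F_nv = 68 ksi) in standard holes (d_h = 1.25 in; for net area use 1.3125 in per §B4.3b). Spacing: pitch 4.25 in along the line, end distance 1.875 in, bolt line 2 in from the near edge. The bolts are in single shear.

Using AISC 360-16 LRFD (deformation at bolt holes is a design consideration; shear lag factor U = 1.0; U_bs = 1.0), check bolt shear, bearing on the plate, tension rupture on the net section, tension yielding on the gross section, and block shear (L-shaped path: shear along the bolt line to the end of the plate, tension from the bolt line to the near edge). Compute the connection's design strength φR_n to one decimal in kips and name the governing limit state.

54.1 kips (net-section rupture governs)

Bolt shear: A_b = π(1.125)²/4 = 0.99402 in². φR_n = 0.75 × 68 × 0.99402 × 5 × 1 = 253.5 kips.
Bearing (0.25 in plate, F_u = 70 ksi): end bolts L_c = 1.875 − 1.25/2 = 1.25, R_n = min(1.2×1.25×0.25×70, 2.4×1.125×0.25×70) = 26.25 kips/bolt; interior L_c = 4.25 − 1.25 = 3, R_n = 47.25 kips/bolt. φR_n = 0.75 × (1×26.25 + 4×47.25) = 161.4 kips.
Tension rupture (net): A_n = (5.4375 − 1×1.3125)×0.25 = 1.0313 in² (U = 1.0, A_e = A_n). φR_n = 0.75 × 70 × 1.0313 = 54.1 kips.
Tension yield (gross): A_g = 5.4375×0.25 = 1.3594 in². φR_n = 0.90 × 50 × 1.3594 = 61.2 kips.
Block shear: shear path 1×[1.875+4×4.25] = 1×18.875 in, A_gv = 4.7188, A_nv = 1×(18.875 − 4.5×1.3125)×0.25 = 3.2422 in²; tension to near edge: (2 − 0.5×1.3125)×0.25 = 0.33594 in². R_n = min(0.6×70×3.2422, 0.6×50×4.7188) + 1.0×70×0.33594 = min(136.17, 141.56) + 23.516 = 159.69 kips. φR_n = 0.75 × 159.69 = 119.8 kips.
Governing: min(253.5, 161.4, 54.1, 61.2, 119.8) = 54.1 kips → net-section rupture.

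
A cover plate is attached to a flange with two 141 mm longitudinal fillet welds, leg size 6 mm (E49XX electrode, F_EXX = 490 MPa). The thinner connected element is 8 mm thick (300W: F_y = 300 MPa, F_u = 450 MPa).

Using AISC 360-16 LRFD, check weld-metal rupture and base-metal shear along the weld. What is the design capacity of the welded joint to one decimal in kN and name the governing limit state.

263.8 kN (weld metal governs)

Weld metal: throat = 0.707×6 = 4.242 mm, L = 2×141 = 282 mm. φR_n = 0.75 × 0.6 × 490 × 4.242 × 282 = 263.8 kN.
Base metal shear (8 mm plate): yield φR_n = 1.0×0.6×300×8×282 = 406.1 kN; rupture φR_n = 0.75×0.6×450×8×282 = 456.8 kN; take 406.1 kN (yield).
Governing: min(263.8, 406.1) = 263.8 kN → weld metal.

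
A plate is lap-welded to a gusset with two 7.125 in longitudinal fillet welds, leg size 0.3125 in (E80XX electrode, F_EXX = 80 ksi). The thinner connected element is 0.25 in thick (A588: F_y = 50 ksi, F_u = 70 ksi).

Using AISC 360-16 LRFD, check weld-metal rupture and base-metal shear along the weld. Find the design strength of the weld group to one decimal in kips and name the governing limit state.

Weld metal: throat = 0.707×0.3125 = 0.22094 in, L = 2×7.125 = 14.25 in. φR_n = 0.75 × 0.6 × 80 × 0.22094 × 14.25 = 113.3 kips.
Base metal shear (0.25 in plate): yield φR_n = 1.0×0.6×50×0.25×14.25 = 106.9 kips; rupture φR_n = 0.75×0.6×70×0.25×14.25 = 112.2 kips; take 106.9 kips (yield).
Governing: min(113.3, 106.9) = 106.9 kips → base-metal shear.

106.9 kips (base-metal shear governs)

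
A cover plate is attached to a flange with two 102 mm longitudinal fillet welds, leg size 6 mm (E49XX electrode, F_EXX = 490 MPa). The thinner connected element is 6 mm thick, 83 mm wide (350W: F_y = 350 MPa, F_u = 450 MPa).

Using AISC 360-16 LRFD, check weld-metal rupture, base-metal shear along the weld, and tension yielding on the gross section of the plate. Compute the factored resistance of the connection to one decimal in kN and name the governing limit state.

156.9 kN (gross-section yield governs)

Weld metal: throat = 0.707×6 = 4.242 mm, L = 2×102 = 204 mm. φR_n = 0.75 × 0.6 × 490 × 4.242 × 204 = 190.8 kN.
Base metal shear (6 mm plate): yield φR_n = 1.0×0.6×350×6×204 = 257.0 kN; rupture φR_n = 0.75×0.6×450×6×204 = 247.9 kN; take 247.9 kN (rupture).
Tension yield (gross): A_g = 83×6 = 498 mm². φR_n = 0.90 × 350 × 498 = 156.9 kN.
Governing: min(190.8, 247.9, 156.9) = 156.9 kN → gross-section yield.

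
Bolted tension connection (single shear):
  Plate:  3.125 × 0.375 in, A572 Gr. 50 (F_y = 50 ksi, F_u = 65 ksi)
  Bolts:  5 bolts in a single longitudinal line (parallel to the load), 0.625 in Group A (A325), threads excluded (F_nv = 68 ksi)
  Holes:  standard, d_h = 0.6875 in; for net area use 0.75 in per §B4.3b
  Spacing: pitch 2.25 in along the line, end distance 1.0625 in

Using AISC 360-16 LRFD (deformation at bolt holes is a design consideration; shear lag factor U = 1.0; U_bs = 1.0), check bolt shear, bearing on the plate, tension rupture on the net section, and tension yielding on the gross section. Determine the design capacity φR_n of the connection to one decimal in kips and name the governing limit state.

43.4 kips (net-section rupture governs)

Bolt shear: A_b = π(0.625)²/4 = 0.3068 in². φR_n = 0.75 × 68 × 0.3068 × 5 × 1 = 78.2 kips.
Bearing (0.375 in plate, F_u = 65 ksi): end bolts L_c = 1.0625 − 0.6875/2 = 0.71875, R_n = min(1.2×0.71875×0.375×65, 2.4×0.625×0.375×65) = 21.023 kips/bolt; interior L_c = 2.25 − 0.6875 = 1.5625, R_n = 36.563 kips/bolt. φR_n = 0.75 × (1×21.023 + 4×36.563) = 125.5 kips.
Tension rupture (net): A_n = (3.125 − 1×0.75)×0.375 = 0.89063 in² (U = 1.0, A_e = A_n). φR_n = 0.75 × 65 × 0.89063 = 43.4 kips.
Tension yield (gross): A_g = 3.125×0.375 = 1.1719 in². φR_n = 0.90 × 50 × 1.1719 = 52.7 kips.
Governing: min(78.2, 125.5, 43.4, 52.7) = 43.4 kips → net-section rupture.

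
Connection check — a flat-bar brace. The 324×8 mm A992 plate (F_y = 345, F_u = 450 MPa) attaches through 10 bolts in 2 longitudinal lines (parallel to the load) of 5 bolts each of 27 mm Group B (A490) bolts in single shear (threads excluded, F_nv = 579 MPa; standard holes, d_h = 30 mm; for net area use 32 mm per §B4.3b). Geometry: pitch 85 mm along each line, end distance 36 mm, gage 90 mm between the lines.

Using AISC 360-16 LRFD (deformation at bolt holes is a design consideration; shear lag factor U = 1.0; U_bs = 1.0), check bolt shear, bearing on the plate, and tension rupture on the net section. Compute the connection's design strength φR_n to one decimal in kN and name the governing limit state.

702.0 kN (net-section rupture governs)

Bolt shear: A_b = π(27)²/4 = 572.56 mm². φR_n = 0.75 × 579 × 572.56 × 10 × 1 = 2486.3 kN.
Bearing (8 mm plate, F_u = 450 MPa): end bolts L_c = 36 − 30/2 = 21, R_n = min(1.2×21×8×450, 2.4×27×8×450) = 90.72 kN/bolt; interior L_c = 85 − 30 = 55, R_n = 233.28 kN/bolt. φR_n = 0.75 × (2×90.72 + 8×233.28) = 1535.8 kN.
Tension rupture (net): A_n = (324 − 2×32)×8 = 2080 mm² (U = 1.0, A_e = A_n). φR_n = 0.75 × 450 × 2080 = 702.0 kN.
Governing: min(2486.3, 1535.8, 702.0) = 702.0 kN → net-section rupture.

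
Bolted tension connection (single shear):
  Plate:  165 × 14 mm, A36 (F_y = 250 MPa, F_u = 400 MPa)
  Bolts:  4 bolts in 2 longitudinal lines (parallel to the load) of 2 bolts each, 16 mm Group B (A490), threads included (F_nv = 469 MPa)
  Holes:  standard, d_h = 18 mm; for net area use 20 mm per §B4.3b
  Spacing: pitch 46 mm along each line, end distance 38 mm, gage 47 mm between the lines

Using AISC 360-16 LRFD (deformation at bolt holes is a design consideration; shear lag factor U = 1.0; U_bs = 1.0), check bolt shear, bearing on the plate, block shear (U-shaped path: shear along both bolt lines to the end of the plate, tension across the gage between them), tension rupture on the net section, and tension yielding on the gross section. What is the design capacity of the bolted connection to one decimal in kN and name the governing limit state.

Bolt shear: A_b = π(16)²/4 = 201.06 mm². φR_n = 0.75 × 469 × 201.06 × 4 × 1 = 282.9 kN.
Bearing (14 mm plate, F_u = 400 MPa): end bolts L_c = 38 − 18/2 = 29, R_n = min(1.2×29×14×400, 2.4×16×14×400) = 194.88 kN/bolt; interior L_c = 46 − 18 = 28, R_n = 188.16 kN/bolt. φR_n = 0.75 × (2×194.88 + 2×188.16) = 574.6 kN.
Block shear: shear path 2×[38+1×46] = 2×84 mm, A_gv = 2352, A_nv = 2×(84 − 1.5×20)×14 = 1512 mm²; tension across gage: (47 − 1×20)×14 = 378 mm². R_n = min(0.6×400×1512, 0.6×250×2352) + 1.0×400×378 = min(362.88, 352.8) + 151.2 = 504 kN. φR_n = 0.75 × 504 = 378.0 kN.
Tension rupture (net): A_n = (165 − 2×20)×14 = 1750 mm² (U = 1.0, A_e = A_n). φR_n = 0.75 × 400 × 1750 = 525.0 kN.
Tension yield (gross): A_g = 165×14 = 2310 mm². φR_n = 0.90 × 250 × 2310 = 519.8 kN.
Governing: min(282.9, 574.6, 378.0, 525.0, 519.8) = 282.9 kN → bolt shear.

282.9 kN (bolt shear governs)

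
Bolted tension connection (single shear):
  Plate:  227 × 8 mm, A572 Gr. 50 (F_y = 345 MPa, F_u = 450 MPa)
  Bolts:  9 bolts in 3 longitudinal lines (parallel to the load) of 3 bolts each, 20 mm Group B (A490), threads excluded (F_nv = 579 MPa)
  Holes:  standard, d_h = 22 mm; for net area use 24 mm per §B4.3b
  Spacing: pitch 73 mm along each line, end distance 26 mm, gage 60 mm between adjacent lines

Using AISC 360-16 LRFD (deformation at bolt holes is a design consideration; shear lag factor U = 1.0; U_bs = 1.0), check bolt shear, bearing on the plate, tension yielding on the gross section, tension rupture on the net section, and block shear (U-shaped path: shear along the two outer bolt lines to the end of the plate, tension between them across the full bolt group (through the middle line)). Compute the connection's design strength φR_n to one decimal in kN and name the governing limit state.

418.5 kN (net-section rupture governs)

Bolt shear: A_b = π(20)²/4 = 314.16 mm². φR_n = 0.75 × 579 × 314.16 × 9 × 1 = 1227.8 kN.
Bearing (8 mm plate, F_u = 450 MPa): end bolts L_c = 26 − 22/2 = 15, R_n = min(1.2×15×8×450, 2.4×20×8×450) = 64.8 kN/bolt; interior L_c = 73 − 22 = 51, R_n = 172.8 kN/bolt. φR_n = 0.75 × (3×64.8 + 6×172.8) = 923.4 kN.
Tension yield (gross): A_g = 227×8 = 1816 mm². φR_n = 0.90 × 345 × 1816 = 563.9 kN.
Tension rupture (net): A_n = (227 − 3×24)×8 = 1240 mm² (U = 1.0, A_e = A_n). φR_n = 0.75 × 450 × 1240 = 418.5 kN.
Block shear: shear path 2×[26+2×73] = 2×172 mm, A_gv = 2752, A_nv = 2×(172 − 2.5×24)×8 = 1792 mm²; tension across gage: (120 − 2×24)×8 = 576 mm². R_n = min(0.6×450×1792, 0.6×345×2752) + 1.0×450×576 = min(483.84, 569.66) + 259.2 = 743.04 kN. φR_n = 0.75 × 743.04 = 557.3 kN.
Governing: min(1227.8, 923.4, 563.9, 418.5, 557.3) = 418.5 kN → net-section rupture.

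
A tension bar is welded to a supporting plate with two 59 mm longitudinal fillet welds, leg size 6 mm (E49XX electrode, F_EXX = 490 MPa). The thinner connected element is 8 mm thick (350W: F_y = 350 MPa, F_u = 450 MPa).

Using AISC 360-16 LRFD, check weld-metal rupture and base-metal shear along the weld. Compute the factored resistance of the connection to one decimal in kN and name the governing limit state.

Weld metal: throat = 0.707×6 = 4.242 mm, L = 2×59 = 118 mm. φR_n = 0.75 × 0.6 × 490 × 4.242 × 118 = 110.4 kN.
Base metal shear (8 mm plate): yield φR_n = 1.0×0.6×350×8×118 = 198.2 kN; rupture φR_n = 0.75×0.6×450×8×118 = 191.2 kN; take 191.2 kN (rupture).
Governing: min(110.4, 191.2) = 110.4 kN → weld metal.

110.4 kN (weld metal governs)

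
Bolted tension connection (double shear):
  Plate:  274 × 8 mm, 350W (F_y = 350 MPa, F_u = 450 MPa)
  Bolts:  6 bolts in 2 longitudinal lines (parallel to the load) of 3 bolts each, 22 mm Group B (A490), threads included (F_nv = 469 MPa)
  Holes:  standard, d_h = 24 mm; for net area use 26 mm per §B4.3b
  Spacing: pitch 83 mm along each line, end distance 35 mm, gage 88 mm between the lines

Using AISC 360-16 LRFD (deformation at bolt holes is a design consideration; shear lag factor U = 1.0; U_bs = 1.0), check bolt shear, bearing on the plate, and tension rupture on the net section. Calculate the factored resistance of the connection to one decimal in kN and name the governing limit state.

599.4 kN (net-section rupture governs)

Bolt shear: A_b = π(22)²/4 = 380.13 mm². φR_n = 0.75 × 469 × 380.13 × 6 × 2 = 1604.5 kN.
Bearing (8 mm plate, F_u = 450 MPa): end bolts L_c = 35 − 24/2 = 23, R_n = min(1.2×23×8×450, 2.4×22×8×450) = 99.36 kN/bolt; interior L_c = 83 − 24 = 59, R_n = 190.08 kN/bolt. φR_n = 0.75 × (2×99.36 + 4×190.08) = 719.3 kN.
Tension rupture (net): A_n = (274 − 2×26)×8 = 1776 mm² (U = 1.0, A_e = A_n). φR_n = 0.75 × 450 × 1776 = 599.4 kN.
Governing: min(1604.5, 719.3, 599.4) = 599.4 kN → net-section rupture.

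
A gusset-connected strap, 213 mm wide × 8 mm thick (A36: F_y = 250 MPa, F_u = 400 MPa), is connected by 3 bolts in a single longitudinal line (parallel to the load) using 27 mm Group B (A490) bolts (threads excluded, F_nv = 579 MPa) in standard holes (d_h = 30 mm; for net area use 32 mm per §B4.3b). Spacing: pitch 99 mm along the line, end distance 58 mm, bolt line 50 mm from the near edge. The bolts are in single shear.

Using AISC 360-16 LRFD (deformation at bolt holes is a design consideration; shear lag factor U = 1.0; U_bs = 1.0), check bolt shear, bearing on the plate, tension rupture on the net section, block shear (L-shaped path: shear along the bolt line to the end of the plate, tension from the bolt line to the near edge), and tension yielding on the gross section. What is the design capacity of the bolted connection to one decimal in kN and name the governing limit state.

312.0 kN (block shear governs)

Bolt shear: A_b = π(27)²/4 = 572.56 mm². φR_n = 0.75 × 579 × 572.56 × 3 × 1 = 745.9 kN.
Bearing (8 mm plate, F_u = 400 MPa): end bolts L_c = 58 − 30/2 = 43, R_n = min(1.2×43×8×400, 2.4×27×8×400) = 165.12 kN/bolt; interior L_c = 99 − 30 = 69, R_n = 207.36 kN/bolt. φR_n = 0.75 × (1×165.12 + 2×207.36) = 434.9 kN.
Tension rupture (net): A_n = (213 − 1×32)×8 = 1448 mm² (U = 1.0, A_e = A_n). φR_n = 0.75 × 400 × 1448 = 434.4 kN.
Block shear: shear path 1×[58+2×99] = 1×256 mm, A_gv = 2048, A_nv = 1×(256 − 2.5×32)×8 = 1408 mm²; tension to near edge: (50 − 0.5×32)×8 = 272 mm². R_n = min(0.6×400×1408, 0.6×250×2048) + 1.0×400×272 = min(337.92, 307.2) + 108.8 = 416 kN. φR_n = 0.75 × 416 = 312.0 kN.
Tension yield (gross): A_g = 213×8 = 1704 mm². φR_n = 0.90 × 250 × 1704 = 383.4 kN.
Governing: min(745.9, 434.9, 434.4, 312.0, 383.4) = 312.0 kN → block shear.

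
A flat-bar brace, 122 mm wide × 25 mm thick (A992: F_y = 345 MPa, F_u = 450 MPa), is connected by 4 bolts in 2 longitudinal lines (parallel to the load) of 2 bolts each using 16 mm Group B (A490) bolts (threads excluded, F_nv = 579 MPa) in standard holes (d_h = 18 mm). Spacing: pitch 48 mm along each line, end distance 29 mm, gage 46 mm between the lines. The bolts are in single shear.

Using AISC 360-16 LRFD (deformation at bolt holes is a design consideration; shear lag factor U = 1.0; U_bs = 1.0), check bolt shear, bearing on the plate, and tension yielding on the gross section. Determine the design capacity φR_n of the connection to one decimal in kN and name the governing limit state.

349.2 kN (bolt shear governs)

Bolt shear: A_b = π(16)²/4 = 201.06 mm². φR_n = 0.75 × 579 × 201.06 × 4 × 1 = 349.2 kN.
Bearing (25 mm plate, F_u = 450 MPa): end bolts L_c = 29 − 18/2 = 20, R_n = min(1.2×20×25×450, 2.4×16×25×450) = 270 kN/bolt; interior L_c = 48 − 18 = 30, R_n = 405 kN/bolt. φR_n = 0.75 × (2×270 + 2×405) = 1012.5 kN.
Tension yield (gross): A_g = 122×25 = 3050 mm². φR_n = 0.90 × 345 × 3050 = 947.0 kN.
Governing: min(349.2, 1012.5, 947.0) = 349.2 kN → bolt shear.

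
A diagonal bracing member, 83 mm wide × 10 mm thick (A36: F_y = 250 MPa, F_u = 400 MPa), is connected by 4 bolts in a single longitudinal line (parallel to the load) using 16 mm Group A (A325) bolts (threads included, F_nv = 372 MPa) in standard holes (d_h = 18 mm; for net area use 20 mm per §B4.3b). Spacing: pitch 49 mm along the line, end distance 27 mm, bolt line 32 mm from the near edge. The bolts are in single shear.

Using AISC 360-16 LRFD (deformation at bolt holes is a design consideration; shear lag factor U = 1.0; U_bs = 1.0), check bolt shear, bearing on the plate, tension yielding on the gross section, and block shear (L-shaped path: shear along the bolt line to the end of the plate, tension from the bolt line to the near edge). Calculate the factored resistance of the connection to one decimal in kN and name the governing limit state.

Bolt shear: A_b = π(16)²/4 = 201.06 mm². φR_n = 0.75 × 372 × 201.06 × 4 × 1 = 224.4 kN.
Bearing (10 mm plate, F_u = 400 MPa): end bolts L_c = 27 − 18/2 = 18, R_n = min(1.2×18×10×400, 2.4×16×10×400) = 86.4 kN/bolt; interior L_c = 49 − 18 = 31, R_n = 148.8 kN/bolt. φR_n = 0.75 × (1×86.4 + 3×148.8) = 399.6 kN.
Tension yield (gross): A_g = 83×10 = 830 mm². φR_n = 0.90 × 250 × 830 = 186.8 kN.
Block shear: shear path 1×[27+3×49] = 1×174 mm, A_gv = 1740, A_nv = 1×(174 − 3.5×20)×10 = 1040 mm²; tension to near edge: (32 − 0.5×20)×10 = 220 mm². R_n = min(0.6×400×1040, 0.6×250×1740) + 1.0×400×220 = min(249.6, 261) + 88 = 337.6 kN. φR_n = 0.75 × 337.6 = 253.2 kN.
Governing: min(224.4, 399.6, 186.8, 253.2) = 186.8 kN → gross-section yield.

186.8 kN (gross-section yield governs)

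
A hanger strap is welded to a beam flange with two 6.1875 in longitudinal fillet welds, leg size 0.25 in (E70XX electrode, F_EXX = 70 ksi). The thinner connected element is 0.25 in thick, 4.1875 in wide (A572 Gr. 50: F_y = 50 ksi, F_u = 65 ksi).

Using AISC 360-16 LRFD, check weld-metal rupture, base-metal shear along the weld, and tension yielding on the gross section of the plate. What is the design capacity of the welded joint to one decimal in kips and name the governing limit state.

47.1 kips (gross-section yield governs)

Weld metal: throat = 0.707×0.25 = 0.17675 in, L = 2×6.1875 = 12.375 in. φR_n = 0.75 × 0.6 × 70 × 0.17675 × 12.375 = 68.9 kips.
Base metal shear (0.25 in plate): yield φR_n = 1.0×0.6×50×0.25×12.375 = 92.8 kips; rupture φR_n = 0.75×0.6×65×0.25×12.375 = 90.5 kips; take 90.5 kips (rupture).
Tension yield (gross): A_g = 4.1875×0.25 = 1.0469 in². φR_n = 0.90 × 50 × 1.0469 = 47.1 kips.
Governing: min(68.9, 90.5, 47.1) = 47.1 kips → gross-section yield.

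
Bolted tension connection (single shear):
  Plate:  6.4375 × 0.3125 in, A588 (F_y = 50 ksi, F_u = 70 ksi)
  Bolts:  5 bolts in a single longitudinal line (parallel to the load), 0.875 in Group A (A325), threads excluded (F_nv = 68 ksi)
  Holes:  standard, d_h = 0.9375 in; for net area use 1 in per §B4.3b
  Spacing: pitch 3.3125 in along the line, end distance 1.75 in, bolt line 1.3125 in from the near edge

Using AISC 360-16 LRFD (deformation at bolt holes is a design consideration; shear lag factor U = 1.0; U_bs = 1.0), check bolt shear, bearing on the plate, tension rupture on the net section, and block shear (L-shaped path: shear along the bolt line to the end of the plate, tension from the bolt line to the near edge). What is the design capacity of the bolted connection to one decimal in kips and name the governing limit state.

89.2 kips (net-section rupture governs)

Bolt shear: A_b = π(0.875)²/4 = 0.60132 in². φR_n = 0.75 × 68 × 0.60132 × 5 × 1 = 153.3 kips.
Bearing (0.3125 in plate, F_u = 70 ksi): end bolts L_c = 1.75 − 0.9375/2 = 1.28125, R_n = min(1.2×1.28125×0.3125×70, 2.4×0.875×0.3125×70) = 33.633 kips/bolt; interior L_c = 3.3125 − 0.9375 = 2.375, R_n = 45.938 kips/bolt. φR_n = 0.75 × (1×33.633 + 4×45.938) = 163.0 kips.
Tension rupture (net): A_n = (6.4375 − 1×1)×0.3125 = 1.6992 in² (U = 1.0, A_e = A_n). φR_n = 0.75 × 70 × 1.6992 = 89.2 kips.
Block shear: shear path 1×[1.75+4×3.3125] = 1×15 in, A_gv = 4.6875, A_nv = 1×(15 − 4.5×1)×0.3125 = 3.2813 in²; tension to near edge: (1.3125 − 0.5×1)×0.3125 = 0.25391 in². R_n = min(0.6×70×3.2813, 0.6×50×4.6875) + 1.0×70×0.25391 = min(137.81, 140.63) + 17.774 = 155.58 kips. φR_n = 0.75 × 155.58 = 116.7 kips.
Governing: min(153.3, 163.0, 89.2, 116.7) = 89.2 kips → net-section rupture.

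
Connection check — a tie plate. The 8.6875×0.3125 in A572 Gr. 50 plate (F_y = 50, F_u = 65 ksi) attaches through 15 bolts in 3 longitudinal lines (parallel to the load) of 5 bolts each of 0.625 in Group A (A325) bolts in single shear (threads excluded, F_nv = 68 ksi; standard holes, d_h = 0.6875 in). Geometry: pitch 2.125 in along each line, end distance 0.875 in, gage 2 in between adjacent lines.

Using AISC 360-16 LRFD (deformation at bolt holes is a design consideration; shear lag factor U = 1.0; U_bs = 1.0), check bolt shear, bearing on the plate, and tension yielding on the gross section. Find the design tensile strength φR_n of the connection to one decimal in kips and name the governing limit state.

Bolt shear: A_b = π(0.625)²/4 = 0.3068 in². φR_n = 0.75 × 68 × 0.3068 × 15 × 1 = 234.7 kips.
Bearing (0.3125 in plate, F_u = 65 ksi): end bolts L_c = 0.875 − 0.6875/2 = 0.53125, R_n = min(1.2×0.53125×0.3125×65, 2.4×0.625×0.3125×65) = 12.949 kips/bolt; interior L_c = 2.125 − 0.6875 = 1.4375, R_n = 30.469 kips/bolt. φR_n = 0.75 × (3×12.949 + 12×30.469) = 303.4 kips.
Tension yield (gross): A_g = 8.6875×0.3125 = 2.7148 in². φR_n = 0.90 × 50 × 2.7148 = 122.2 kips.
Governing: min(234.7, 303.4, 122.2) = 122.2 kips → gross-section yield.

122.2 kips (gross-section yield governs)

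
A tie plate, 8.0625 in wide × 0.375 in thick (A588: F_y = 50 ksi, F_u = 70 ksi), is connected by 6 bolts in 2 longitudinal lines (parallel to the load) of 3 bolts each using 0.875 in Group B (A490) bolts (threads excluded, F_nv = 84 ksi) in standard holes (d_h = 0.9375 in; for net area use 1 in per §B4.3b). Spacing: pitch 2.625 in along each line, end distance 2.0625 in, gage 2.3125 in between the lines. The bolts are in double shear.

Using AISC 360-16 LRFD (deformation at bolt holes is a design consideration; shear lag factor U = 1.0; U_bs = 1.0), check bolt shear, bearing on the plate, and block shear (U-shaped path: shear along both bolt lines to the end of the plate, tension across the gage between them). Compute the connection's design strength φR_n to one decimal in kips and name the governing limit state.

139.5 kips (block shear governs)

Bolt shear: A_b = π(0.875)²/4 = 0.60132 in². φR_n = 0.75 × 84 × 0.60132 × 6 × 2 = 454.6 kips.
Bearing (0.375 in plate, F_u = 70 ksi): end bolts L_c = 2.0625 − 0.9375/2 = 1.59375, R_n = min(1.2×1.59375×0.375×70, 2.4×0.875×0.375×70) = 50.203 kips/bolt; interior L_c = 2.625 − 0.9375 = 1.6875, R_n = 53.156 kips/bolt. φR_n = 0.75 × (2×50.203 + 4×53.156) = 234.8 kips.
Block shear: shear path 2×[2.0625+2×2.625] = 2×7.3125 in, A_gv = 5.4844, A_nv = 2×(7.3125 − 2.5×1)×0.375 = 3.6094 in²; tension across gage: (2.3125 − 1×1)×0.375 = 0.49219 in². R_n = min(0.6×70×3.6094, 0.6×50×5.4844) + 1.0×70×0.49219 = min(151.59, 164.53) + 34.453 = 186.04 kips. φR_n = 0.75 × 186.04 = 139.5 kips.
Governing: min(454.6, 234.8, 139.5) = 139.5 kips → block shear.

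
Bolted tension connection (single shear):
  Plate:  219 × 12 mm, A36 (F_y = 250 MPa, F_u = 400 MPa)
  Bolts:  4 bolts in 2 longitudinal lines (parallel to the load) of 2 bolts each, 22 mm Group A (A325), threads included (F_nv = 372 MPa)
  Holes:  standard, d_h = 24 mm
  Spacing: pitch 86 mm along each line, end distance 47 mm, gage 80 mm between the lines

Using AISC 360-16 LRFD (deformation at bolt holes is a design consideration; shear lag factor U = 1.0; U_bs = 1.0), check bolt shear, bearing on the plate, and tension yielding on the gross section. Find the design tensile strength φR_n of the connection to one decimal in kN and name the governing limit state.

424.2 kN (bolt shear governs)

Bolt shear: A_b = π(22)²/4 = 380.13 mm². φR_n = 0.75 × 372 × 380.13 × 4 × 1 = 424.2 kN.
Bearing (12 mm plate, F_u = 400 MPa): end bolts L_c = 47 − 24/2 = 35, R_n = min(1.2×35×12×400, 2.4×22×12×400) = 201.6 kN/bolt; interior L_c = 86 − 24 = 62, R_n = 253.44 kN/bolt. φR_n = 0.75 × (2×201.6 + 2×253.44) = 682.6 kN.
Tension yield (gross): A_g = 219×12 = 2628 mm². φR_n = 0.90 × 250 × 2628 = 591.3 kN.
Governing: min(424.2, 682.6, 591.3) = 424.2 kN → bolt shear.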